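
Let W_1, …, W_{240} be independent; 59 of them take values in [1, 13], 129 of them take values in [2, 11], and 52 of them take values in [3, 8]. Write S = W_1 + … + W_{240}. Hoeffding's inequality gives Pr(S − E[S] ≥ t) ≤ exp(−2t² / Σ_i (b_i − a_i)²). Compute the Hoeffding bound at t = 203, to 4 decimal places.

0.0171

Σ(b_i − a_i)² = 59·12² + 129·9² + 52·5² = 20245.
Exponent = 2·203² / 20245 = 4.07103.
Bound = exp(−4.07103) = 0.01706.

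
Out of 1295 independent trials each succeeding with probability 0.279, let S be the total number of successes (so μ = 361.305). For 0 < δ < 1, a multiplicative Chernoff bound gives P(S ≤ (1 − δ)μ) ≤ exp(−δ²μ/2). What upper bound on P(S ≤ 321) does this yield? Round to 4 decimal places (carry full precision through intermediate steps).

Write 321 = (1 − δ)μ, so δ = 1 − 321/361.305 = 0.111554…
Then the exponent is δ²μ/2 = (μ − 321)²/(2μ) = 2.248091.
Bound = exp(−2.248091) = 0.10560.

0.1056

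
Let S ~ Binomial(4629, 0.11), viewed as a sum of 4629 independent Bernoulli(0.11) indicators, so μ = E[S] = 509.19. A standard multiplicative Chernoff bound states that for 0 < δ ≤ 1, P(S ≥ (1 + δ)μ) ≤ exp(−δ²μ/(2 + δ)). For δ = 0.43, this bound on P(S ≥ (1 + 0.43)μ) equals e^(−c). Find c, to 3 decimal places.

c = δ²μ/(2 + δ) = 0.43²·509.19/(2 + 0.43) = 38.7445.

38.745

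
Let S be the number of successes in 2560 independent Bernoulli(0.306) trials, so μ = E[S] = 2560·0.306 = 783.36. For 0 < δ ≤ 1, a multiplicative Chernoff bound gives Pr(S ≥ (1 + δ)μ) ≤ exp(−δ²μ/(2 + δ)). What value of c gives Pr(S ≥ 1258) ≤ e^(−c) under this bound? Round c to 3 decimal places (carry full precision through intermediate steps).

Write 1258 = (1 + δ)μ, so δ = 1258/783.36 − 1 = 0.6059028…
Then the exponent is δ²μ/(2 + δ) = (1258 − μ)² / (μ·(2 + δ)) = 110.359334.

110.359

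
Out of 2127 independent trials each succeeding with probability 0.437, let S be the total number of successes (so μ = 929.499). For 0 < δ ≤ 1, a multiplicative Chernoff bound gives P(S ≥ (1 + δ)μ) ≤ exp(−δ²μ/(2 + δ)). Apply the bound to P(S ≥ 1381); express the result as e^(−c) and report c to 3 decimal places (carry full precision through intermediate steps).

Write 1381 = (1 + δ)μ, so δ = 1381/929.499 − 1 = 0.4857466…
Then the exponent is δ²μ/(2 + δ) = (1381 − μ)² / (μ·(2 + δ)) = 88.229059.

88.229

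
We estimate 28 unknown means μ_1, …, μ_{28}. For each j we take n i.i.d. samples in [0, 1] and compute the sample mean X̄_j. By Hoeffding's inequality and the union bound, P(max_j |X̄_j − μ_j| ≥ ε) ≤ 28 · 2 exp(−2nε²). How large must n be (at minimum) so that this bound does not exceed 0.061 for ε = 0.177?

109

Need 2·28·exp(−2nε²) ≤ 0.061, i.e. exp(−2nε²) ≤ 0.061/56.
So 2nε² ≥ ln(56/0.061) = 6.822233.
Hence n ≥ 6.822233/(2·0.177²) = 108.880.
The smallest integer n is 109.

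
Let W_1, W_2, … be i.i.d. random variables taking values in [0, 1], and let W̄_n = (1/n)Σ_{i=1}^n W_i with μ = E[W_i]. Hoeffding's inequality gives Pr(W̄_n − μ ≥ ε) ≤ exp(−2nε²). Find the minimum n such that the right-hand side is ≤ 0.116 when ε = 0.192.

Require exp(−2nε²) ≤ 0.116, i.e. 2nε² ≥ ln(1/0.116) = 2.154165.
So n ≥ 2.154165 / (2·0.192²) = 29.218.
The smallest integer n is 30.

30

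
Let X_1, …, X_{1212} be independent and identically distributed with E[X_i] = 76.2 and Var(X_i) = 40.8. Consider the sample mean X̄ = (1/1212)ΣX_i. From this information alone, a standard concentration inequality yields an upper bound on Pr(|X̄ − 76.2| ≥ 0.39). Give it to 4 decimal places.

With mean and variance of each term known, Chebyshev's inequality bounds the deviation of the sum (or sample mean).
Var(X̄) = Var(X_i)/n = 40.8/1212 = 0.033663.
Chebyshev: Pr(|X̄ − 76.2| ≥ 0.39) ≤ Var(X̄)/(0.39)² = 40.8/(1212·0.39²) = 0.2213.

0.2213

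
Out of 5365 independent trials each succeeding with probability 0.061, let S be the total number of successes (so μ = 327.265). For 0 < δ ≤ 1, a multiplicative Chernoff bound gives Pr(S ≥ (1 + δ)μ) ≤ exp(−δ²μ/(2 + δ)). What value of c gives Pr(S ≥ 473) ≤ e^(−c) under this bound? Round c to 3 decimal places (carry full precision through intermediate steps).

26.540

Write 473 = (1 + δ)μ, so δ = 473/327.265 − 1 = 0.4453119…
Then the exponent is δ²μ/(2 + δ) = (473 − μ)² / (μ·(2 + δ)) = 26.539572.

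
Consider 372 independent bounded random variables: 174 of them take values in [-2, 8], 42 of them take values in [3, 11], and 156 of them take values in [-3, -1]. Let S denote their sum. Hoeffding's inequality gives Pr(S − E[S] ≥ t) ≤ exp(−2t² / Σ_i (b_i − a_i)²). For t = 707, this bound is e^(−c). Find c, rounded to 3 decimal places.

Σ(b_i − a_i)² = 174·10² + 42·8² + 156·2² = 20712.
c = 2t² / 20712 = 2·707² / 20712 = 48.2666.

48.267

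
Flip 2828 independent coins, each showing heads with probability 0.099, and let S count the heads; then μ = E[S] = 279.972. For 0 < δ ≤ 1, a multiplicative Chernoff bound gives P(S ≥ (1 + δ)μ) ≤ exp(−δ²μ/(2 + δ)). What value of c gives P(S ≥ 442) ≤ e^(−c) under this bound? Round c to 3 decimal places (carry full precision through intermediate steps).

Write 442 = (1 + δ)μ, so δ = 442/279.972 − 1 = 0.5787293…
Then the exponent is δ²μ/(2 + δ) = (442 − μ)² / (μ·(2 + δ)) = 36.363007.

36.363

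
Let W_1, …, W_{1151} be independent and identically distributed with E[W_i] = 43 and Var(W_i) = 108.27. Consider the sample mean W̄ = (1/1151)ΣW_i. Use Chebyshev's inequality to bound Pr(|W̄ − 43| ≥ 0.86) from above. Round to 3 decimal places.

Var(W̄) = Var(W_i)/n = 108.27/1151 = 0.094066.
Chebyshev: Pr(|W̄ − 43| ≥ 0.86) ≤ Var(W̄)/(0.86)² = 108.27/(1151·0.86²) = 0.1272.

0.127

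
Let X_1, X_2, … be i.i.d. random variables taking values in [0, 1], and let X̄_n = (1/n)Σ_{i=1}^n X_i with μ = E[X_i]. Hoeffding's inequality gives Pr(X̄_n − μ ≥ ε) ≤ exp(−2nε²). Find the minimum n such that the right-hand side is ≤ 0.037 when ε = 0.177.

Require exp(−2nε²) ≤ 0.037, i.e. 2nε² ≥ ln(1/0.037) = 3.296837.
So n ≥ 3.296837 / (2·0.177²) = 52.616.
The smallest integer n is 53.

53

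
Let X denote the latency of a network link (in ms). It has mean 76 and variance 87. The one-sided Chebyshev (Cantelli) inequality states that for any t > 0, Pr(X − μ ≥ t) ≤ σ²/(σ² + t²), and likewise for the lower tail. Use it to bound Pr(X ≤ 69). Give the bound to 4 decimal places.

0.6397

Here σ² = 87 and t = 7, so σ² + t² = 136.
Cantelli's bound: 87/136 = 0.6397.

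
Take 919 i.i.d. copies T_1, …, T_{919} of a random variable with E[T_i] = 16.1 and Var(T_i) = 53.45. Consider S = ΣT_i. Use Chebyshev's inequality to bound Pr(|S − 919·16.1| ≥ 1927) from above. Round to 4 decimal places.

Var(S) = n·Var(T_i) = 919·53.45 = 49120.55.
Chebyshev: Pr(|S − 919·16.1| ≥ 1927) ≤ Var(S)/1927² = 49120.55/3713329 = 0.0132.

0.0132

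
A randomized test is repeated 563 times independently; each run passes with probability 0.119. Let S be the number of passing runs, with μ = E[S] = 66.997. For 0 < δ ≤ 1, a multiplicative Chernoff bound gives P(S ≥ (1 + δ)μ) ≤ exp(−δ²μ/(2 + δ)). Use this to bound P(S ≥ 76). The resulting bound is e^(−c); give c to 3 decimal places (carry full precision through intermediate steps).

0.567

Write 76 = (1 + δ)μ, so δ = 76/66.997 − 1 = 0.1343792…
Then the exponent is δ²μ/(2 + δ) = (76 − μ)² / (μ·(2 + δ)) = 0.566823.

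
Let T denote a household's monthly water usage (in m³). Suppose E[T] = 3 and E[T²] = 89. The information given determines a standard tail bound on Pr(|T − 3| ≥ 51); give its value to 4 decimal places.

The first two moments determine the variance, so Chebyshev's inequality is the sharpest standard bound available.
Var(T) = E[T²] − (E[T])² = 89 − 9 = 80.
Chebyshev's inequality: Pr(|T − μ| ≥ t) ≤ Var(T)/t² = 80/2601 = 0.0308.

0.0308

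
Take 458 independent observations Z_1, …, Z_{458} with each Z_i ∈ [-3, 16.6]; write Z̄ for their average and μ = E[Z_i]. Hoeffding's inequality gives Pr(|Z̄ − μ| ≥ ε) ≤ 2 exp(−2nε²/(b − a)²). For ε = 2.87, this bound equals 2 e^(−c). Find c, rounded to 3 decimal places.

c = 2nε²/(b − a)² = 2·458·2.87² / 19.6² = 19.6403.

19.640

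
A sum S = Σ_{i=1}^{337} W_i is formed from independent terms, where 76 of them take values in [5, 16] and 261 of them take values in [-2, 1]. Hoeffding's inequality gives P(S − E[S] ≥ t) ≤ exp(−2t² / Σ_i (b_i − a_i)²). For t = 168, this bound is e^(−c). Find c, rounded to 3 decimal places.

Σ(b_i − a_i)² = 76·11² + 261·3² = 11545.
c = 2t² / 11545 = 2·168² / 11545 = 4.8894.

4.889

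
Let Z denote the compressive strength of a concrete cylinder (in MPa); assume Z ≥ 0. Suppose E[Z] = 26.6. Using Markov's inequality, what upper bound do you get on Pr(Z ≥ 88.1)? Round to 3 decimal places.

Markov's inequality: for a non-negative random variable, Pr(Z ≥ a) ≤ E[Z]/a.
Here E[Z] = 26.6 and a = 88.1, so the bound is 26.6/88.1 = 0.3019.

0.302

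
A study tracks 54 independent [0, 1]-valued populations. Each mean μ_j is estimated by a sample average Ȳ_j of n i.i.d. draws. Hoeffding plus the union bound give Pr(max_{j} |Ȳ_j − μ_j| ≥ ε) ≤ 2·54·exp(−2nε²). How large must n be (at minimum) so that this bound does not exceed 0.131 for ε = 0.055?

Need 2·54·exp(−2nε²) ≤ 0.131, i.e. exp(−2nε²) ≤ 0.131/108.
So 2nε² ≥ ln(108/0.131) = 6.714689.
Hence n ≥ 6.714689/(2·0.055²) = 1109.866.
The smallest integer n is 1110.

1110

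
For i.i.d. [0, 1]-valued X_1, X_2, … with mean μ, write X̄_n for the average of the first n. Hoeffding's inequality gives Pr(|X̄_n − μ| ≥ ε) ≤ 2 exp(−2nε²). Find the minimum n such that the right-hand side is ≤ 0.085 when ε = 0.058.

470

Require 2·exp(−2nε²) ≤ 0.085, i.e. 2nε² ≥ ln(2/0.085) = 3.158251.
So n ≥ 3.158251 / (2·0.058²) = 469.419.
The smallest integer n is 470.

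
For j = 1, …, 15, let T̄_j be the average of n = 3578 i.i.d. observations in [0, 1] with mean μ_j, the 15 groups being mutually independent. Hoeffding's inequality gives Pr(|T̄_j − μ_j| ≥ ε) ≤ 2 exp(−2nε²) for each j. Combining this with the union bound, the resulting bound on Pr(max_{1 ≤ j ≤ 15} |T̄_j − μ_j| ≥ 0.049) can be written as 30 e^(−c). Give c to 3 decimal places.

Union bound over the 15 events: Pr(max_{1 ≤ j ≤ 15} |T̄_j − μ_j| ≥ 0.049) ≤ 15·2·exp(−2nε²) = 30 exp(−2·3578·0.049²).
So c = 2·3578·0.049² = 17.1816.

17.182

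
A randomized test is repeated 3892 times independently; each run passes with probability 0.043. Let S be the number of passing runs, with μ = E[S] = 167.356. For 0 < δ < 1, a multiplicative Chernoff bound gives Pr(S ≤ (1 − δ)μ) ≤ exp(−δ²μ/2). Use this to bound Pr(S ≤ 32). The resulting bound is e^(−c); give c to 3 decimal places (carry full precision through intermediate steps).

54.737

Write 32 = (1 − δ)μ, so δ = 1 − 32/167.356 = 0.8087908…
Then the exponent is δ²μ/2 = (μ − 32)²/(2μ) = 54.737347.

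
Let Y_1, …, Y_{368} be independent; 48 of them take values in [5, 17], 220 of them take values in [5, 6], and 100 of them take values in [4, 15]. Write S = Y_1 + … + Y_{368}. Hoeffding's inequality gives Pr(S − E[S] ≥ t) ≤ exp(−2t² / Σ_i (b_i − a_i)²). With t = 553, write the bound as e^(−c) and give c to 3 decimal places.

31.802

Σ(b_i − a_i)² = 48·12² + 220·1² + 100·11² = 19232.
c = 2t² / 19232 = 2·553² / 19232 = 31.8021.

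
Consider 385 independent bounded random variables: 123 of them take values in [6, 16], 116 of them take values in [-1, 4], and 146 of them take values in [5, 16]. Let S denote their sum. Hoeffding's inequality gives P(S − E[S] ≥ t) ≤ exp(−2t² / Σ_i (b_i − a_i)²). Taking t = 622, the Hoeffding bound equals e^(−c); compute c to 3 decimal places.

23.543

Σ(b_i − a_i)² = 123·10² + 116·5² + 146·11² = 32866.
c = 2t² / 32866 = 2·622² / 32866 = 23.5431.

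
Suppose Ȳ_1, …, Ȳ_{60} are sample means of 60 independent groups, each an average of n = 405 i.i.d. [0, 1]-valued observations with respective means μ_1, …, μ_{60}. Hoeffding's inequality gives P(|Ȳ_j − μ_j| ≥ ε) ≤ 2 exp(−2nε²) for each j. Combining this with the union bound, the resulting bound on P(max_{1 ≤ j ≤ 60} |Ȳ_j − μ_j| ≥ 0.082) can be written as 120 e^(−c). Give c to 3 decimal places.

5.446

Union bound over the 60 events: P(max_{1 ≤ j ≤ 60} |Ȳ_j − μ_j| ≥ 0.082) ≤ 60·2·exp(−2nε²) = 120 exp(−2·405·0.082²).
So c = 2·405·0.082² = 5.4464.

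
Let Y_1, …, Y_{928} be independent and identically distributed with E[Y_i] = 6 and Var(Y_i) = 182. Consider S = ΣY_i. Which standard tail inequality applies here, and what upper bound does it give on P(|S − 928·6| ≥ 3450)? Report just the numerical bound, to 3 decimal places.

0.014

With mean and variance of each term known, Chebyshev's inequality bounds the deviation of the sum (or sample mean).
Var(S) = n·Var(Y_i) = 928·182 = 168896.
Chebyshev: P(|S − 928·6| ≥ 3450) ≤ Var(S)/3450² = 168896/11902500 = 0.0142.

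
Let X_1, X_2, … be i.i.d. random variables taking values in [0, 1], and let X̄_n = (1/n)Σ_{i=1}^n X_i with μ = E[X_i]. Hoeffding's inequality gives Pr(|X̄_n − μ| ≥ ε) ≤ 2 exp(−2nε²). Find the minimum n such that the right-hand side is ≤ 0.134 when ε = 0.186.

40

Require 2·exp(−2nε²) ≤ 0.134, i.e. 2nε² ≥ ln(2/0.134) = 2.703063.
So n ≥ 2.703063 / (2·0.186²) = 39.066.
The smallest integer n is 40.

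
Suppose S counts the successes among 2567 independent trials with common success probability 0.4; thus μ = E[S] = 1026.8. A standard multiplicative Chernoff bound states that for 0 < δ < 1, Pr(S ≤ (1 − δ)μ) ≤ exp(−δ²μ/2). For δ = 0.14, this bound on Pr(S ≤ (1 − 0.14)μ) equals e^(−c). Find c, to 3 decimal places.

10.063

c = δ²μ/2 = 0.14²·1026.8/2 = 10.0626.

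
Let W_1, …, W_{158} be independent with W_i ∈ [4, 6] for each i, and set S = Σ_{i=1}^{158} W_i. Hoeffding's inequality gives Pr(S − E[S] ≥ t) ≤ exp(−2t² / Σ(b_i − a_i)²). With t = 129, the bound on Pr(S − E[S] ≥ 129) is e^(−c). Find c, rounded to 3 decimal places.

Σ(b_i − a_i)² = 158·(2)² = 632.
c = 2t²/632 = 2·129²/632 = 52.6614.

52.661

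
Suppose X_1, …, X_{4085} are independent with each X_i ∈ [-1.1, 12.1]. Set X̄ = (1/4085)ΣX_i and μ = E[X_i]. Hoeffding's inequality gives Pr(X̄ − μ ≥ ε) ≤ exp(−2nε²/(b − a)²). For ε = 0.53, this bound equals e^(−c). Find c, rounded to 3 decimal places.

c = 2nε²/(b − a)² = 2·4085·0.53² / 13.2² = 13.1712.

13.171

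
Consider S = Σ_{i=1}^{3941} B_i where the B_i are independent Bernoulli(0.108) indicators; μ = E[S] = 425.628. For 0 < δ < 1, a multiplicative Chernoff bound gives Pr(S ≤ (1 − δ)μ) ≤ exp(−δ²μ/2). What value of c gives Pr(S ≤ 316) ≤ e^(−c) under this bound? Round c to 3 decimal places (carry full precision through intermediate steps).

Write 316 = (1 − δ)μ, so δ = 1 − 316/425.628 = 0.2575676…
Then the exponent is δ²μ/2 = (μ − 316)²/(2μ) = 14.118313.

14.118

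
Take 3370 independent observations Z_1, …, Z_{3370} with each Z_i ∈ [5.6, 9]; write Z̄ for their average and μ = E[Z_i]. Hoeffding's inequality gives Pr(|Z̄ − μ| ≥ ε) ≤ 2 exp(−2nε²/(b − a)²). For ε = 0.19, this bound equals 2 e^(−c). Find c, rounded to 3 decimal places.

c = 2nε²/(b − a)² = 2·3370·0.19² / 3.4² = 21.0479.

21.048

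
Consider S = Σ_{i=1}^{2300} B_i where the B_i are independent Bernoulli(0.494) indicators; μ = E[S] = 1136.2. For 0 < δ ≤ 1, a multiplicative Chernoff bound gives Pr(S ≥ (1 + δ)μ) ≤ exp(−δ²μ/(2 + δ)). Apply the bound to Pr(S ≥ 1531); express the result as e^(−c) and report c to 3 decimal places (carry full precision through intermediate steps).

58.438

Write 1531 = (1 + δ)μ, so δ = 1531/1136.2 − 1 = 0.347474…
Then the exponent is δ²μ/(2 + δ) = (1531 − μ)² / (μ·(2 + δ)) = 58.438452.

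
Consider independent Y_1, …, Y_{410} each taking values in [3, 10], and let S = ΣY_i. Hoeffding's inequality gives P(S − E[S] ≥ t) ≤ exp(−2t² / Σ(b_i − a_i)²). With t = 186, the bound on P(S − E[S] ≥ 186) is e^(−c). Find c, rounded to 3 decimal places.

Σ(b_i − a_i)² = 410·(7)² = 20090.
c = 2t²/20090 = 2·186²/20090 = 3.4441.

3.444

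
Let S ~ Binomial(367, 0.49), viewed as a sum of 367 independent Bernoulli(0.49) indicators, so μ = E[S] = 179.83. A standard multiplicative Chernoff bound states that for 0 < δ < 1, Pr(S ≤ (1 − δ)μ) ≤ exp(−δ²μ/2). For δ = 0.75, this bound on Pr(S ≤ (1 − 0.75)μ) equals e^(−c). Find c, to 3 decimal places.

c = δ²μ/2 = 0.75²·179.83/2 = 50.5772.

50.577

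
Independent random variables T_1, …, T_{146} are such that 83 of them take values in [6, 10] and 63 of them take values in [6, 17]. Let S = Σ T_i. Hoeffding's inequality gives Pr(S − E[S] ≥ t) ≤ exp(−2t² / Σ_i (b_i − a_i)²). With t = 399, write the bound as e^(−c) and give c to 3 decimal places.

Σ(b_i − a_i)² = 83·4² + 63·11² = 8951.
c = 2t² / 8951 = 2·399² / 8951 = 35.5717.

35.572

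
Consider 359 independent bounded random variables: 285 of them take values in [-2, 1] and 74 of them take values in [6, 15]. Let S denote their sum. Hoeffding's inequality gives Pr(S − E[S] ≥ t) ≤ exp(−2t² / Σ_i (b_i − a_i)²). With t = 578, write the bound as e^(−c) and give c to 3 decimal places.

78.066

Σ(b_i − a_i)² = 285·3² + 74·9² = 8559.
c = 2t² / 8559 = 2·578² / 8559 = 78.0661.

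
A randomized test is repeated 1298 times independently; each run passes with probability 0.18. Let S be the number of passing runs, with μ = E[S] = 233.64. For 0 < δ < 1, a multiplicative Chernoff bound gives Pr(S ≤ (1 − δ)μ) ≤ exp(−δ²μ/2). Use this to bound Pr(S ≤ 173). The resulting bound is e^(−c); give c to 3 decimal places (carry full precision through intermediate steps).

Write 173 = (1 − δ)μ, so δ = 1 − 173/233.64 = 0.2595446…
Then the exponent is δ²μ/2 = (μ − 173)²/(2μ) = 7.869392.

7.869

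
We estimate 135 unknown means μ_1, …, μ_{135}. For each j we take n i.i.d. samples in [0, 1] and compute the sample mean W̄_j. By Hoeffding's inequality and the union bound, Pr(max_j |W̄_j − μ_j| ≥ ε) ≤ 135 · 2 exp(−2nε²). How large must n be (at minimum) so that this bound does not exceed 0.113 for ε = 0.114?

300

Need 2·135·exp(−2nε²) ≤ 0.113, i.e. exp(−2nε²) ≤ 0.113/270.
So 2nε² ≥ ln(270/0.113) = 7.778789.
Hence n ≥ 7.778789/(2·0.114²) = 299.276.
The smallest integer n is 300.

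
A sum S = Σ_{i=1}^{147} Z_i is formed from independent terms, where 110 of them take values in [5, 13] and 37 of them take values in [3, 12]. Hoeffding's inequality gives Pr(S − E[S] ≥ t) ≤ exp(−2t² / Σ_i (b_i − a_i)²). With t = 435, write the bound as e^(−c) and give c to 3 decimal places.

Σ(b_i − a_i)² = 110·8² + 37·9² = 10037.
c = 2t² / 10037 = 2·435² / 10037 = 37.7055.

37.705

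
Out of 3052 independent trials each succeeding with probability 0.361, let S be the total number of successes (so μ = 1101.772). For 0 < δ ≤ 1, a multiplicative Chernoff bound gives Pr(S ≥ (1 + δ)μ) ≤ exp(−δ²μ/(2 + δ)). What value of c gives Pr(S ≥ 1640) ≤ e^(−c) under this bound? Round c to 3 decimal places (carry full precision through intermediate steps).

Write 1640 = (1 + δ)μ, so δ = 1640/1101.772 − 1 = 0.4885112…
Then the exponent is δ²μ/(2 + δ) = (1640 − μ)² / (μ·(2 + δ)) = 105.657721.

105.658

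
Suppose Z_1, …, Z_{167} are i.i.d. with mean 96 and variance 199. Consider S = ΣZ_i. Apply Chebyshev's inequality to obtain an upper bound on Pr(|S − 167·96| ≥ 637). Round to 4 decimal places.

0.0819

Var(S) = n·Var(Z_i) = 167·199 = 33233.
Chebyshev: Pr(|S − 167·96| ≥ 637) ≤ Var(S)/637² = 33233/405769 = 0.0819.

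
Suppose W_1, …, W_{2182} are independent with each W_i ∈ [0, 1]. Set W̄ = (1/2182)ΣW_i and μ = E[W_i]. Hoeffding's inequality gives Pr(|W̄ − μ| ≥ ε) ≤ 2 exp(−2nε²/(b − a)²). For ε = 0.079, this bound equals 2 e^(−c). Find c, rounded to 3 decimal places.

27.236

c = 2nε²/(b − a)² = 2·2182·0.079² / 1² = 27.2357.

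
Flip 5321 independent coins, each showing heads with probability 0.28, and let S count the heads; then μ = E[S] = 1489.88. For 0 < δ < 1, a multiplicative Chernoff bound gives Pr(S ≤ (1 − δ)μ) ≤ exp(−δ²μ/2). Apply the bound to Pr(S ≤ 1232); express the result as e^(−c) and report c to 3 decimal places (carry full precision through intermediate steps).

Write 1232 = (1 − δ)μ, so δ = 1 − 1232/1489.88 = 0.1730878…
Then the exponent is δ²μ/2 = (μ − 1232)²/(2μ) = 22.317936.

22.318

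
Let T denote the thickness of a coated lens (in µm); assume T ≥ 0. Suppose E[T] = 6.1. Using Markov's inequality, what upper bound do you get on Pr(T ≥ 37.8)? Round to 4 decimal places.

0.1614

Markov's inequality: for a non-negative random variable, Pr(T ≥ a) ≤ E[T]/a.
Here E[T] = 6.1 and a = 37.8, so the bound is 6.1/37.8 = 0.1614.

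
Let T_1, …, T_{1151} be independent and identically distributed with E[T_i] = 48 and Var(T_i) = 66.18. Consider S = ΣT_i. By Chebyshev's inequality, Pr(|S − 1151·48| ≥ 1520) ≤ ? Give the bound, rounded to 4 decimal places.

Var(S) = n·Var(T_i) = 1151·66.18 = 76173.18.
Chebyshev: Pr(|S − 1151·48| ≥ 1520) ≤ Var(S)/1520² = 76173.18/2310400 = 0.0330.

0.0330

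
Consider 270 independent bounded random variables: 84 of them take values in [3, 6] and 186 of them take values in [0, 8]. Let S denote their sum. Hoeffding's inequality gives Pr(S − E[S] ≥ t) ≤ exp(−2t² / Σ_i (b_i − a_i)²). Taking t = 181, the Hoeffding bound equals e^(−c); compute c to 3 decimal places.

5.176

Σ(b_i − a_i)² = 84·3² + 186·8² = 12660.
c = 2t² / 12660 = 2·181² / 12660 = 5.1755.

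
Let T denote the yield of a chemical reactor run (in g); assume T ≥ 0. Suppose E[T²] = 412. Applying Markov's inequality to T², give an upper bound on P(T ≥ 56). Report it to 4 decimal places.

0.1314

Since T ≥ 0, the event {T ≥ 56} is the same as {T² ≥ 3136}.
Markov's inequality applied to T² gives P(T² ≥ 3136) ≤ E[T²]/3136 = 412/3136 = 0.1314.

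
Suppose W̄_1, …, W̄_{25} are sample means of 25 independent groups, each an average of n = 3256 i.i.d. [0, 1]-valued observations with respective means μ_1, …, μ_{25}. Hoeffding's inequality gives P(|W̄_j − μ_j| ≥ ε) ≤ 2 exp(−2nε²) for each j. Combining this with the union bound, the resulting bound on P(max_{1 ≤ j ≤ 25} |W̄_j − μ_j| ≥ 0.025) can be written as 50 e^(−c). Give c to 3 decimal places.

Union bound over the 25 events: P(max_{1 ≤ j ≤ 25} |W̄_j − μ_j| ≥ 0.025) ≤ 25·2·exp(−2nε²) = 50 exp(−2·3256·0.025²).
So c = 2·3256·0.025² = 4.0700.

4.070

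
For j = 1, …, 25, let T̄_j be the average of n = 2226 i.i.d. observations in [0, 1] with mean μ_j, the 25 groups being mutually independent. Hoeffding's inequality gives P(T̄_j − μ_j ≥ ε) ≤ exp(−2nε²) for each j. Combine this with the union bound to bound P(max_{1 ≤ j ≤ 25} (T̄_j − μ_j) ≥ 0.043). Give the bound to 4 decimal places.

0.0067

Per-experiment Hoeffding bound: exp(−2·2226·0.043²) = exp(−8.23175) = 0.00026607.
Union bound over 25 events: 25·0.00026607 = 0.00665.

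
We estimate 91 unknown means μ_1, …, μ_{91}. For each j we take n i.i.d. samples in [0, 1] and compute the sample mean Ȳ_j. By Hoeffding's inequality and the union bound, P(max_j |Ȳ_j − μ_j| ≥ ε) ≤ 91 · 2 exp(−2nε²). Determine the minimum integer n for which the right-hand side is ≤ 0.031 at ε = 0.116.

323

Need 2·91·exp(−2nε²) ≤ 0.031, i.e. exp(−2nε²) ≤ 0.031/182.
So 2nε² ≥ ln(182/0.031) = 8.677775.
Hence n ≥ 8.677775/(2·0.116²) = 322.450.
The smallest integer n is 323.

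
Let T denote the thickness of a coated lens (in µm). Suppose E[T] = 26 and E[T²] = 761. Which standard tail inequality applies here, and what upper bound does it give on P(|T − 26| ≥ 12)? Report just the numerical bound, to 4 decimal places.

0.5903

The first two moments determine the variance, so Chebyshev's inequality is the sharpest standard bound available.
Var(T) = E[T²] − (E[T])² = 761 − 676 = 85.
Chebyshev's inequality: P(|T − μ| ≥ t) ≤ Var(T)/t² = 85/144 = 0.5903.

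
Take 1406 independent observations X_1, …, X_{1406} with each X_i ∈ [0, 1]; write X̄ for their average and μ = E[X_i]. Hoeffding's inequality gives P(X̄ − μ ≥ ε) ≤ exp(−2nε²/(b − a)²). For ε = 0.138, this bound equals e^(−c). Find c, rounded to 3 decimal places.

c = 2nε²/(b − a)² = 2·1406·0.138² / 1² = 53.5517.

53.552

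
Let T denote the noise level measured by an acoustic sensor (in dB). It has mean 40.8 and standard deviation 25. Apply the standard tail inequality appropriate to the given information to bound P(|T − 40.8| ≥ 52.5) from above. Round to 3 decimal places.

0.227

Mean and variance are known, so Chebyshev's inequality applies.
Chebyshev: P(|T − μ| ≥ t) ≤ Var(T)/t².
Var(T) = σ² = 25² = 625.
Bound = 625 / 2756.25 = 0.2268.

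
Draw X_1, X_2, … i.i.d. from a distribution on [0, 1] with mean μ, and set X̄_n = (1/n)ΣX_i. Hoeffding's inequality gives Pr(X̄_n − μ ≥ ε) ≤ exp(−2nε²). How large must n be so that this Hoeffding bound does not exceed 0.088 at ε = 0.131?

Require exp(−2nε²) ≤ 0.088, i.e. 2nε² ≥ ln(1/0.088) = 2.430418.
So n ≥ 2.430418 / (2·0.131²) = 70.812.
The smallest integer n is 71.

71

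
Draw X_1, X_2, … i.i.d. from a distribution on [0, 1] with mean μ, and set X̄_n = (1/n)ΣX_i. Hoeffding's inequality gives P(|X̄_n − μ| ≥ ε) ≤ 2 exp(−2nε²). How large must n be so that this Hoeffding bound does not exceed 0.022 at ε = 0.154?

Require 2·exp(−2nε²) ≤ 0.022, i.e. 2nε² ≥ ln(2/0.022) = 4.509860.
So n ≥ 4.509860 / (2·0.154²) = 95.081.
The smallest integer n is 96.

96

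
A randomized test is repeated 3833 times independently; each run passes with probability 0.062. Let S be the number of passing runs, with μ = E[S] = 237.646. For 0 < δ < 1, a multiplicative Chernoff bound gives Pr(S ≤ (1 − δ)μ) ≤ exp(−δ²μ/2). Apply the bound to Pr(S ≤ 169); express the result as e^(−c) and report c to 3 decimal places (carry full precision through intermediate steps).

9.914

Write 169 = (1 − δ)μ, so δ = 1 − 169/237.646 = 0.2888582…
Then the exponent is δ²μ/2 = (μ − 169)²/(2μ) = 9.914481.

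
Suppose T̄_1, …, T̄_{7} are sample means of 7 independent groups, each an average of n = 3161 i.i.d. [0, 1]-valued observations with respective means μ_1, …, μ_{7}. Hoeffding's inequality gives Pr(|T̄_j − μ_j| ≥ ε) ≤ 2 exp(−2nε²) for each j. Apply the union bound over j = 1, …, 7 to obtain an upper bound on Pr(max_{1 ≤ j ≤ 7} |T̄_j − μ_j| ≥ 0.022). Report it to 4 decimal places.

0.6565

Per-experiment Hoeffding bound: 2·exp(−2·3161·0.022²) = 2·exp(−3.05985) = 0.09379.
Union bound over 7 events: 7·0.09379 = 0.65653.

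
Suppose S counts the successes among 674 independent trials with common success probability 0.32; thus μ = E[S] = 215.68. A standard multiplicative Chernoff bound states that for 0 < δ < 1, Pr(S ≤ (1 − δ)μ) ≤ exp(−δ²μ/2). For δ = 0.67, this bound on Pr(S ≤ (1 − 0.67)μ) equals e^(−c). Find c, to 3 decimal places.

48.409

c = δ²μ/2 = 0.67²·215.68/2 = 48.4094.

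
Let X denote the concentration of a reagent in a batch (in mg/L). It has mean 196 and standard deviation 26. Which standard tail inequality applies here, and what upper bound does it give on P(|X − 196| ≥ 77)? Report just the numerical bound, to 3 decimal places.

0.114

Mean and variance are known, so Chebyshev's inequality applies.
Chebyshev: P(|X − μ| ≥ t) ≤ Var(X)/t².
Var(X) = σ² = 26² = 676.
Bound = 676 / 5929 = 0.1140.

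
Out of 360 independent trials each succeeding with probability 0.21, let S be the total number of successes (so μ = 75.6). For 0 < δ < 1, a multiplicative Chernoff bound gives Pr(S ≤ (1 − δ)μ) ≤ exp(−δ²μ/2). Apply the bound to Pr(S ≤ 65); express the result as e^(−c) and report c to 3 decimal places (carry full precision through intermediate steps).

Write 65 = (1 − δ)μ, so δ = 1 − 65/75.6 = 0.1402116…
Then the exponent is δ²μ/2 = (μ − 65)²/(2μ) = 0.743122.

0.743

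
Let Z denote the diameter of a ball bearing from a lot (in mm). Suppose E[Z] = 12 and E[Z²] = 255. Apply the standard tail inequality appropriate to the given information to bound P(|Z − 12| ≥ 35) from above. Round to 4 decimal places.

The first two moments determine the variance, so Chebyshev's inequality is the sharpest standard bound available.
Var(Z) = E[Z²] − (E[Z])² = 255 − 144 = 111.
Chebyshev's inequality: P(|Z − μ| ≥ t) ≤ Var(Z)/t² = 111/1225 = 0.0906.

0.0906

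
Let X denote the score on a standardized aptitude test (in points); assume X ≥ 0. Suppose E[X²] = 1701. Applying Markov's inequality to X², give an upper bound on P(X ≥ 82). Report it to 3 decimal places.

Since X ≥ 0, the event {X ≥ 82} is the same as {X² ≥ 6724}.
Markov's inequality applied to X² gives P(X² ≥ 6724) ≤ E[X²]/6724 = 1701/6724 = 0.2530.

0.253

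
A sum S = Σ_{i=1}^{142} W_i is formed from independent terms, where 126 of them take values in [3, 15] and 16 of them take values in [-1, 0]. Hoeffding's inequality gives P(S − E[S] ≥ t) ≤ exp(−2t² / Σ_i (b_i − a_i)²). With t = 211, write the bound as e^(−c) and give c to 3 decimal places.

Σ(b_i − a_i)² = 126·12² + 16·1² = 18160.
c = 2t² / 18160 = 2·211² / 18160 = 4.9032.

4.903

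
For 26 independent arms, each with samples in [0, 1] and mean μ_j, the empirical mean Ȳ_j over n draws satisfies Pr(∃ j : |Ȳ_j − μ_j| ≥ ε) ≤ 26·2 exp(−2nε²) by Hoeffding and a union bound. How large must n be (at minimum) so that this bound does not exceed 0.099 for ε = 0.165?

Need 2·26·exp(−2nε²) ≤ 0.099, i.e. exp(−2nε²) ≤ 0.099/52.
So 2nε² ≥ ln(52/0.099) = 6.263879.
Hence n ≥ 6.263879/(2·0.165²) = 115.039.
The smallest integer n is 116.

116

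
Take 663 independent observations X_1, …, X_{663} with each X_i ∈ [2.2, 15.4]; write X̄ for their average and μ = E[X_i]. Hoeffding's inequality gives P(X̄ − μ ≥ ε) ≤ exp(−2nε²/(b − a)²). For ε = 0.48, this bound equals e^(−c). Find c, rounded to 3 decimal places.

c = 2nε²/(b − a)² = 2·663·0.48² / 13.2² = 1.7534.

1.753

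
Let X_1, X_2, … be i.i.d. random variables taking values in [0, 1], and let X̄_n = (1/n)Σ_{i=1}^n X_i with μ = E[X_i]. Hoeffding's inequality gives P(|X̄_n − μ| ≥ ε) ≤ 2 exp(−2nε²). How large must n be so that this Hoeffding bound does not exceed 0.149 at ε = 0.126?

Require 2·exp(−2nε²) ≤ 0.149, i.e. 2nε² ≥ ln(2/0.149) = 2.596956.
So n ≥ 2.596956 / (2·0.126²) = 81.789.
The smallest integer n is 82.

82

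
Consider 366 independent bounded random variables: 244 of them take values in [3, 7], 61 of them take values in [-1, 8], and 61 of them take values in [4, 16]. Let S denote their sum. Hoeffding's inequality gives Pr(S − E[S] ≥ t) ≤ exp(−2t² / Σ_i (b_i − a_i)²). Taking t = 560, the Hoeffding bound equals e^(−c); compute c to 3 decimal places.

35.578

Σ(b_i − a_i)² = 244·4² + 61·9² + 61·12² = 17629.
c = 2t² / 17629 = 2·560² / 17629 = 35.5777.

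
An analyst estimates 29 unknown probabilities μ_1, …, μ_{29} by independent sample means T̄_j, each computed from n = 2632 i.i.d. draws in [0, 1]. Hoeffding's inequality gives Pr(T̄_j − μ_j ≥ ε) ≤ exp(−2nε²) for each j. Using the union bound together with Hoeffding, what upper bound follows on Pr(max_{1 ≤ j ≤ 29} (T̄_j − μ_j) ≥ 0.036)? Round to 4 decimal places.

Per-experiment Hoeffding bound: exp(−2·2632·0.036²) = exp(−6.82214) = 0.0010894.
Union bound over 29 events: 29·0.0010894 = 0.03159.

0.0316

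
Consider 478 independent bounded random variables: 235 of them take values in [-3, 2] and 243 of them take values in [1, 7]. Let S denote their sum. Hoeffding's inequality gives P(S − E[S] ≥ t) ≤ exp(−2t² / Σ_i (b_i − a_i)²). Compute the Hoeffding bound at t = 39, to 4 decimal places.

Σ(b_i − a_i)² = 235·5² + 243·6² = 14623.
Exponent = 2·39² / 14623 = 0.20803.
Bound = exp(−0.20803) = 0.81218.

0.8122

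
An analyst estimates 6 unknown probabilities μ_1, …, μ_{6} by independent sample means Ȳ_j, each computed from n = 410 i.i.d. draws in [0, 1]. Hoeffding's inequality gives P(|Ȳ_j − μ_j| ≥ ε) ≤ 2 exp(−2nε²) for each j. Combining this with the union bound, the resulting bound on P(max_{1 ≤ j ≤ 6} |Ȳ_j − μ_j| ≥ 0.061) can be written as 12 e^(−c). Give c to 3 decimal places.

Union bound over the 6 events: P(max_{1 ≤ j ≤ 6} |Ȳ_j − μ_j| ≥ 0.061) ≤ 6·2·exp(−2nε²) = 12 exp(−2·410·0.061²).
So c = 2·410·0.061² = 3.0512.

3.051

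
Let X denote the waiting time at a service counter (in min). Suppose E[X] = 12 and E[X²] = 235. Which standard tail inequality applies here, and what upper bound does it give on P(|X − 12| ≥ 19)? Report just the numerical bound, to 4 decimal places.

0.2521

The first two moments determine the variance, so Chebyshev's inequality is the sharpest standard bound available.
Var(X) = E[X²] − (E[X])² = 235 − 144 = 91.
Chebyshev's inequality: P(|X − μ| ≥ t) ≤ Var(X)/t² = 91/361 = 0.2521.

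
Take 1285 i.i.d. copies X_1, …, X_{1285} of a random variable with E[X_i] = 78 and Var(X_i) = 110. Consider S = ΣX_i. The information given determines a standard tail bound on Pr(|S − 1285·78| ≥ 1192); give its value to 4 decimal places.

0.0995

With mean and variance of each term known, Chebyshev's inequality bounds the deviation of the sum (or sample mean).
Var(S) = n·Var(X_i) = 1285·110 = 141350.
Chebyshev: Pr(|S − 1285·78| ≥ 1192) ≤ Var(S)/1192² = 141350/1420864 = 0.0995.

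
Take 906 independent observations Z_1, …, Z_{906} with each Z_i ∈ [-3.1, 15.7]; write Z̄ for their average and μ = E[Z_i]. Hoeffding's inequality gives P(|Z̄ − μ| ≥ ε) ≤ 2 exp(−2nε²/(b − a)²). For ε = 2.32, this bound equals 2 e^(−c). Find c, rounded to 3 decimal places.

c = 2nε²/(b − a)² = 2·906·2.32² / 18.8² = 27.5942.

27.594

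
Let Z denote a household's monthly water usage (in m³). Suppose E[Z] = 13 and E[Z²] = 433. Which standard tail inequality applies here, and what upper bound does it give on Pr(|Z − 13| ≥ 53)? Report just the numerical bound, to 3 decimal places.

0.094

The first two moments determine the variance, so Chebyshev's inequality is the sharpest standard bound available.
Var(Z) = E[Z²] − (E[Z])² = 433 − 169 = 264.
Chebyshev's inequality: Pr(|Z − μ| ≥ t) ≤ Var(Z)/t² = 264/2809 = 0.0940.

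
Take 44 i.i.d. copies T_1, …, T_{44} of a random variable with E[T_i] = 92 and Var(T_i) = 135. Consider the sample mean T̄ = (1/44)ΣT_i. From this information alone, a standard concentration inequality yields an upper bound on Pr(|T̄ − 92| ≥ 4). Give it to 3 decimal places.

0.192

With mean and variance of each term known, Chebyshev's inequality bounds the deviation of the sum (or sample mean).
Var(T̄) = Var(T_i)/n = 135/44 = 3.0682.
Chebyshev: Pr(|T̄ − 92| ≥ 4) ≤ Var(T̄)/(4)² = 135/(44·4²) = 0.1918.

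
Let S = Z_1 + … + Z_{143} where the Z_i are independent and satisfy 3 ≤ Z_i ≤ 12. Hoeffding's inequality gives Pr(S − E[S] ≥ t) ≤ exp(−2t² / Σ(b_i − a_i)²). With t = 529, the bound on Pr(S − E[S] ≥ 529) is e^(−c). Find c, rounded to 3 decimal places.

Σ(b_i − a_i)² = 143·(9)² = 11583.
c = 2t²/11583 = 2·529²/11583 = 48.3193.

48.319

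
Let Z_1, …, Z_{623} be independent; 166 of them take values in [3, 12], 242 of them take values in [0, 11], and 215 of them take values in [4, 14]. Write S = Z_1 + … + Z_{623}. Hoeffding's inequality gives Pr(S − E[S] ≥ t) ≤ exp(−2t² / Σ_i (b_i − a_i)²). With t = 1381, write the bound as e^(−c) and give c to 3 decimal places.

Σ(b_i − a_i)² = 166·9² + 242·11² + 215·10² = 64228.
c = 2t² / 64228 = 2·1381² / 64228 = 59.3872.

59.387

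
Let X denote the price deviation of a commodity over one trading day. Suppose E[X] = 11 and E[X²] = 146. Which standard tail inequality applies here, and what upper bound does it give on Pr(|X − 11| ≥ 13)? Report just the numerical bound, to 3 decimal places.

0.148

The first two moments determine the variance, so Chebyshev's inequality is the sharpest standard bound available.
Var(X) = E[X²] − (E[X])² = 146 − 121 = 25.
Chebyshev's inequality: Pr(|X − μ| ≥ t) ≤ Var(X)/t² = 25/169 = 0.1479.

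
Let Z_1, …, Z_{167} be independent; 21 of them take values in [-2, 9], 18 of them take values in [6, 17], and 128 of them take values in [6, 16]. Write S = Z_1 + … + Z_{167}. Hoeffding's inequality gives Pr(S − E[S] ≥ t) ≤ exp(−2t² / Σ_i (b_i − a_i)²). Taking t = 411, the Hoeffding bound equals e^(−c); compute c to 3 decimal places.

Σ(b_i − a_i)² = 21·11² + 18·11² + 128·10² = 17519.
c = 2t² / 17519 = 2·411² / 17519 = 19.2843.

19.284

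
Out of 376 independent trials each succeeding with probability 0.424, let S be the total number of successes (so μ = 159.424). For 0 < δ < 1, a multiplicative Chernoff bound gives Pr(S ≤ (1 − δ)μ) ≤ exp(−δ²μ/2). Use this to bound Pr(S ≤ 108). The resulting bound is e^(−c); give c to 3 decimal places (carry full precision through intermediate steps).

Write 108 = (1 − δ)μ, so δ = 1 − 108/159.424 = 0.3225612…
Then the exponent is δ²μ/2 = (μ − 108)²/(2μ) = 8.293694.

8.294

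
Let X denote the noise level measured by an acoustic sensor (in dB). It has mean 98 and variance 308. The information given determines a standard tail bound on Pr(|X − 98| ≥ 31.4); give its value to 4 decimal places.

Mean and variance are known, so Chebyshev's inequality applies.
Chebyshev: Pr(|X − μ| ≥ t) ≤ Var(X)/t².
Bound = 308 / 985.96 = 0.3124.

0.3124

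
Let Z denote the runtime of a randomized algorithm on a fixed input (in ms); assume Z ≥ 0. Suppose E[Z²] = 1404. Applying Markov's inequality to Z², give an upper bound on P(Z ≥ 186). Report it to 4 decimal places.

0.0406

Since Z ≥ 0, the event {Z ≥ 186} is the same as {Z² ≥ 34596}.
Markov's inequality applied to Z² gives P(Z² ≥ 34596) ≤ E[Z²]/34596 = 1404/34596 = 0.0406.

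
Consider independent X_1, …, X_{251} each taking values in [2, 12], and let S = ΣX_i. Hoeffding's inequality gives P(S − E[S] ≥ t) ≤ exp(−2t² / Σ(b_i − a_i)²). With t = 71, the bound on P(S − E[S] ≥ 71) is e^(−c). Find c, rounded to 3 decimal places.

0.402

Σ(b_i − a_i)² = 251·(10)² = 25100.
c = 2t²/25100 = 2·71²/25100 = 0.4017.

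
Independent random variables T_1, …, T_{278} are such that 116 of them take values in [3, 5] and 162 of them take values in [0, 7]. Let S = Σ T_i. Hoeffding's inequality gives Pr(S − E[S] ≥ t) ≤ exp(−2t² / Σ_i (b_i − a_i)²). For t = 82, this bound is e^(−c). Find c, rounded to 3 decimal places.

Σ(b_i − a_i)² = 116·2² + 162·7² = 8402.
c = 2t² / 8402 = 2·82² / 8402 = 1.6006.

1.601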